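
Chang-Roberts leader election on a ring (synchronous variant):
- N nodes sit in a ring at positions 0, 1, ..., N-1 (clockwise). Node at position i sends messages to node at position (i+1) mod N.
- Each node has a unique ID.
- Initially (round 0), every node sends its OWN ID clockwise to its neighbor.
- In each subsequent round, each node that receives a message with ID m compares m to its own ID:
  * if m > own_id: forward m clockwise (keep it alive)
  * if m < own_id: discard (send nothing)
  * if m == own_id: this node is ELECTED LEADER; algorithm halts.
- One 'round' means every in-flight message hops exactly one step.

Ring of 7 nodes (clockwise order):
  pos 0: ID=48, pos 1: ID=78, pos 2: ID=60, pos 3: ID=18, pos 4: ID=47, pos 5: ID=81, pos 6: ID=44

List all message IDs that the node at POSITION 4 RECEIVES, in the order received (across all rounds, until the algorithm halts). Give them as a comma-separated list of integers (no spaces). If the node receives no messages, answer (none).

Answer: 18,60,78,81

Derivation:
Round 1: pos1(id78) recv 48: drop; pos2(id60) recv 78: fwd; pos3(id18) recv 60: fwd; pos4(id47) recv 18: drop; pos5(id81) recv 47: drop; pos6(id44) recv 81: fwd; pos0(id48) recv 44: drop
Round 2: pos3(id18) recv 78: fwd; pos4(id47) recv 60: fwd; pos0(id48) recv 81: fwd
Round 3: pos4(id47) recv 78: fwd; pos5(id81) recv 60: drop; pos1(id78) recv 81: fwd
Round 4: pos5(id81) recv 78: drop; pos2(id60) recv 81: fwd
Round 5: pos3(id18) recv 81: fwd
Round 6: pos4(id47) recv 81: fwd
Round 7: pos5(id81) recv 81: ELECTED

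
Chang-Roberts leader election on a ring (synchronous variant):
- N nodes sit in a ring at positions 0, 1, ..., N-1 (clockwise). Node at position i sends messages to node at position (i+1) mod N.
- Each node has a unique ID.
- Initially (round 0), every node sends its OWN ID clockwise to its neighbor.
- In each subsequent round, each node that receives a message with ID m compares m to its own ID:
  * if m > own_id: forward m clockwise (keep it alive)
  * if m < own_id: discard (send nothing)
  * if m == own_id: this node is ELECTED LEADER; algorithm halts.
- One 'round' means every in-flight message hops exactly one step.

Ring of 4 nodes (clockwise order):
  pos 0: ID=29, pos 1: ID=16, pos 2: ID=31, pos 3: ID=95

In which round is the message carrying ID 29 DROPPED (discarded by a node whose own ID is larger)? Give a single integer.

Answer: 2

Derivation:
Round 1: pos1(id16) recv 29: fwd; pos2(id31) recv 16: drop; pos3(id95) recv 31: drop; pos0(id29) recv 95: fwd
Round 2: pos2(id31) recv 29: drop; pos1(id16) recv 95: fwd
Round 3: pos2(id31) recv 95: fwd
Round 4: pos3(id95) recv 95: ELECTED
Message ID 29 originates at pos 0; dropped at pos 2 in round 2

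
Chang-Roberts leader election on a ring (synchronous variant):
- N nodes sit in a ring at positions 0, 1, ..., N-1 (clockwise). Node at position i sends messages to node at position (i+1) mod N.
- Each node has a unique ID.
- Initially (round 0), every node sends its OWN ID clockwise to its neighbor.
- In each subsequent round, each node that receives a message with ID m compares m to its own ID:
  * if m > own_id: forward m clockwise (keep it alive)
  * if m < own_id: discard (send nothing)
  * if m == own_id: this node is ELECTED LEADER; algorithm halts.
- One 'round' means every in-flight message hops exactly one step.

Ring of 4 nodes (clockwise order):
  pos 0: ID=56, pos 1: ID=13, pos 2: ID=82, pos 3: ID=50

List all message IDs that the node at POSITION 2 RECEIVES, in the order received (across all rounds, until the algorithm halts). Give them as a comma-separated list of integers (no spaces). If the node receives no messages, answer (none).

Answer: 13,56,82

Derivation:
Round 1: pos1(id13) recv 56: fwd; pos2(id82) recv 13: drop; pos3(id50) recv 82: fwd; pos0(id56) recv 50: drop
Round 2: pos2(id82) recv 56: drop; pos0(id56) recv 82: fwd
Round 3: pos1(id13) recv 82: fwd
Round 4: pos2(id82) recv 82: ELECTED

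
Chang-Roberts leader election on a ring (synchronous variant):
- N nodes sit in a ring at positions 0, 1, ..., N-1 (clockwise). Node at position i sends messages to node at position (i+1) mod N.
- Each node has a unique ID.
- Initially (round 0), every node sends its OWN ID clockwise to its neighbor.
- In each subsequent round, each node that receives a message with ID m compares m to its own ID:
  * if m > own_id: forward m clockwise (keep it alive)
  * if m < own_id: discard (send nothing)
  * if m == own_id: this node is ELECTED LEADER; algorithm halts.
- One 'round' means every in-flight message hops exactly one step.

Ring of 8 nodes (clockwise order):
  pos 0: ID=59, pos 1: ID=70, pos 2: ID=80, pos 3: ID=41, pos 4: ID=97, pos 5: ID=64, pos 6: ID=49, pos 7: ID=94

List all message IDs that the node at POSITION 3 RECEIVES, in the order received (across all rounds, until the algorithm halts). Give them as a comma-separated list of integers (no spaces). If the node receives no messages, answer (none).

Round 1: pos1(id70) recv 59: drop; pos2(id80) recv 70: drop; pos3(id41) recv 80: fwd; pos4(id97) recv 41: drop; pos5(id64) recv 97: fwd; pos6(id49) recv 64: fwd; pos7(id94) recv 49: drop; pos0(id59) recv 94: fwd
Round 2: pos4(id97) recv 80: drop; pos6(id49) recv 97: fwd; pos7(id94) recv 64: drop; pos1(id70) recv 94: fwd
Round 3: pos7(id94) recv 97: fwd; pos2(id80) recv 94: fwd
Round 4: pos0(id59) recv 97: fwd; pos3(id41) recv 94: fwd
Round 5: pos1(id70) recv 97: fwd; pos4(id97) recv 94: drop
Round 6: pos2(id80) recv 97: fwd
Round 7: pos3(id41) recv 97: fwd
Round 8: pos4(id97) recv 97: ELECTED

Answer: 80,94,97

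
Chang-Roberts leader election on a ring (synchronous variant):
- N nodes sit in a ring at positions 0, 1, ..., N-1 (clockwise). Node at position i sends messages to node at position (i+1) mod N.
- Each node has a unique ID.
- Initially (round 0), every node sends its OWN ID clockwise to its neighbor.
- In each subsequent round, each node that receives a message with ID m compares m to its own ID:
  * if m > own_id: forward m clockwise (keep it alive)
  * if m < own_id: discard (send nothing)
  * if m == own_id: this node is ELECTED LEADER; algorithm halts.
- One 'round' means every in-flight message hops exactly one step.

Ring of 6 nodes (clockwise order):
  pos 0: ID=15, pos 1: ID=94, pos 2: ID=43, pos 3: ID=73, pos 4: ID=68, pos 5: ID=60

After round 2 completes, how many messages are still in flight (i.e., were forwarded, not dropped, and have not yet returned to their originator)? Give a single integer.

Round 1: pos1(id94) recv 15: drop; pos2(id43) recv 94: fwd; pos3(id73) recv 43: drop; pos4(id68) recv 73: fwd; pos5(id60) recv 68: fwd; pos0(id15) recv 60: fwd
Round 2: pos3(id73) recv 94: fwd; pos5(id60) recv 73: fwd; pos0(id15) recv 68: fwd; pos1(id94) recv 60: drop
After round 2: 3 messages still in flight

Answer: 3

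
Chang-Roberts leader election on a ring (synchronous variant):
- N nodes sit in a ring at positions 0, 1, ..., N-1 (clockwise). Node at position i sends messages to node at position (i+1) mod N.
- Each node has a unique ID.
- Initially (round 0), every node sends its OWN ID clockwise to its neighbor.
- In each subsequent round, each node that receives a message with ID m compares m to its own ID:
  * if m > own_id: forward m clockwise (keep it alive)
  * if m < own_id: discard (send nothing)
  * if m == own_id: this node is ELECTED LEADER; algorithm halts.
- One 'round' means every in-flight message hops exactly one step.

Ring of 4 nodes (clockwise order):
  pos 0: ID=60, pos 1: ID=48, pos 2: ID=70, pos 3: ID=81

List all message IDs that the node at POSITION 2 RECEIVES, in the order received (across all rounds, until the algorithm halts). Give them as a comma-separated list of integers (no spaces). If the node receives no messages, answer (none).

Answer: 48,60,81

Derivation:
Round 1: pos1(id48) recv 60: fwd; pos2(id70) recv 48: drop; pos3(id81) recv 70: drop; pos0(id60) recv 81: fwd
Round 2: pos2(id70) recv 60: drop; pos1(id48) recv 81: fwd
Round 3: pos2(id70) recv 81: fwd
Round 4: pos3(id81) recv 81: ELECTED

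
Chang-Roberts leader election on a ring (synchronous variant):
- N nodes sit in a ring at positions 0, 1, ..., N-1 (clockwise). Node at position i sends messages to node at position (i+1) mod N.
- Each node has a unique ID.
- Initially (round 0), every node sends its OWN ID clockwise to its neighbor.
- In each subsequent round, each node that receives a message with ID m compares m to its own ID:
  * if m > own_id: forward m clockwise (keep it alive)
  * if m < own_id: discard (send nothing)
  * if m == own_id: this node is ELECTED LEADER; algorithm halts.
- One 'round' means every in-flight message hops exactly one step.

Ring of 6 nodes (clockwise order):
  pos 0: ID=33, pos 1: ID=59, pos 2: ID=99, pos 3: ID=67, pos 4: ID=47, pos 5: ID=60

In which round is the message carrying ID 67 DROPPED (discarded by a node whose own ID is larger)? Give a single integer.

Round 1: pos1(id59) recv 33: drop; pos2(id99) recv 59: drop; pos3(id67) recv 99: fwd; pos4(id47) recv 67: fwd; pos5(id60) recv 47: drop; pos0(id33) recv 60: fwd
Round 2: pos4(id47) recv 99: fwd; pos5(id60) recv 67: fwd; pos1(id59) recv 60: fwd
Round 3: pos5(id60) recv 99: fwd; pos0(id33) recv 67: fwd; pos2(id99) recv 60: drop
Round 4: pos0(id33) recv 99: fwd; pos1(id59) recv 67: fwd
Round 5: pos1(id59) recv 99: fwd; pos2(id99) recv 67: drop
Round 6: pos2(id99) recv 99: ELECTED
Message ID 67 originates at pos 3; dropped at pos 2 in round 5

Answer: 5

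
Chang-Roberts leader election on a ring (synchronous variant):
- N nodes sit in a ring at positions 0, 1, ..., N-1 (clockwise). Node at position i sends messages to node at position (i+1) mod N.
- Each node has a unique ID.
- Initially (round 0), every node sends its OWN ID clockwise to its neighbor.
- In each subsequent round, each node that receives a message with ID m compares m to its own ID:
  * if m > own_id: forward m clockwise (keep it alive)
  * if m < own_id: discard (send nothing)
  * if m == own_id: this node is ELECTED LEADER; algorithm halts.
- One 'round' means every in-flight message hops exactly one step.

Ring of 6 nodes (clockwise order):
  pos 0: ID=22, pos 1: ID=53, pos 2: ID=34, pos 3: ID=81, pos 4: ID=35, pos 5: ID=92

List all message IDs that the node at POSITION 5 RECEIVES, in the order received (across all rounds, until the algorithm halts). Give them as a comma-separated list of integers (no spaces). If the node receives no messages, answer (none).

Answer: 35,81,92

Derivation:
Round 1: pos1(id53) recv 22: drop; pos2(id34) recv 53: fwd; pos3(id81) recv 34: drop; pos4(id35) recv 81: fwd; pos5(id92) recv 35: drop; pos0(id22) recv 92: fwd
Round 2: pos3(id81) recv 53: drop; pos5(id92) recv 81: drop; pos1(id53) recv 92: fwd
Round 3: pos2(id34) recv 92: fwd
Round 4: pos3(id81) recv 92: fwd
Round 5: pos4(id35) recv 92: fwd
Round 6: pos5(id92) recv 92: ELECTED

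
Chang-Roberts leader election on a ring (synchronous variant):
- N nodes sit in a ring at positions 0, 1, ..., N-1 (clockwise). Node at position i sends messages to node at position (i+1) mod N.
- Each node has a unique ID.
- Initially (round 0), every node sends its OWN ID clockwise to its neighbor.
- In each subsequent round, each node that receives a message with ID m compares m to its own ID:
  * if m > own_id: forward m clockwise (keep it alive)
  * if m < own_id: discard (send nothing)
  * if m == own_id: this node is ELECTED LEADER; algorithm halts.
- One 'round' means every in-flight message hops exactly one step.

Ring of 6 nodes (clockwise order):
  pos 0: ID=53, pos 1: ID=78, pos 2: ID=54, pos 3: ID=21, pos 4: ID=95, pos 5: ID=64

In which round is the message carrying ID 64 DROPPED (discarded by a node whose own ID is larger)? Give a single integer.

Round 1: pos1(id78) recv 53: drop; pos2(id54) recv 78: fwd; pos3(id21) recv 54: fwd; pos4(id95) recv 21: drop; pos5(id64) recv 95: fwd; pos0(id53) recv 64: fwd
Round 2: pos3(id21) recv 78: fwd; pos4(id95) recv 54: drop; pos0(id53) recv 95: fwd; pos1(id78) recv 64: drop
Round 3: pos4(id95) recv 78: drop; pos1(id78) recv 95: fwd
Round 4: pos2(id54) recv 95: fwd
Round 5: pos3(id21) recv 95: fwd
Round 6: pos4(id95) recv 95: ELECTED
Message ID 64 originates at pos 5; dropped at pos 1 in round 2

Answer: 2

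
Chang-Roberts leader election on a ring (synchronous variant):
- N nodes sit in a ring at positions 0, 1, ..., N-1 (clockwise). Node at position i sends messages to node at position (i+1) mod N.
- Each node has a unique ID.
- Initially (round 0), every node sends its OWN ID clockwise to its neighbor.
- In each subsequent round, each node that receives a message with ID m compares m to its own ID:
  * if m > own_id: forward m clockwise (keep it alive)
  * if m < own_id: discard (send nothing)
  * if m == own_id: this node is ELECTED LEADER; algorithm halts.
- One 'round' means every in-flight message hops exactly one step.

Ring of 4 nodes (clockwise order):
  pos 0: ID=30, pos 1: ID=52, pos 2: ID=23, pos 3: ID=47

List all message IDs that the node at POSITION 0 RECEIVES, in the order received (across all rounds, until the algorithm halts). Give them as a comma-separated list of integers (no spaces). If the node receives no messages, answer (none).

Answer: 47,52

Derivation:
Round 1: pos1(id52) recv 30: drop; pos2(id23) recv 52: fwd; pos3(id47) recv 23: drop; pos0(id30) recv 47: fwd
Round 2: pos3(id47) recv 52: fwd; pos1(id52) recv 47: drop
Round 3: pos0(id30) recv 52: fwd
Round 4: pos1(id52) recv 52: ELECTED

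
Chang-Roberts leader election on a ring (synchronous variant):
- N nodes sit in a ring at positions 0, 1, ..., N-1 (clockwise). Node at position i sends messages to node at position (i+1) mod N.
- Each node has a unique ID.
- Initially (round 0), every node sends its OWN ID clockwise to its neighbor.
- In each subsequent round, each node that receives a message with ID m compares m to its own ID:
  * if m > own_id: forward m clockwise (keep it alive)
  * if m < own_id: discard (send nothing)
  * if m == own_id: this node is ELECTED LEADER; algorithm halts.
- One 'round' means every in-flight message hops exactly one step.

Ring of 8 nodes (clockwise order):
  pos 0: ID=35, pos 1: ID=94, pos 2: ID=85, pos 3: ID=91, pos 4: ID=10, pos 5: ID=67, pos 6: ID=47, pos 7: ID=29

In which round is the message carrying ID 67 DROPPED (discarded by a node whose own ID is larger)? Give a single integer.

Answer: 4

Derivation:
Round 1: pos1(id94) recv 35: drop; pos2(id85) recv 94: fwd; pos3(id91) recv 85: drop; pos4(id10) recv 91: fwd; pos5(id67) recv 10: drop; pos6(id47) recv 67: fwd; pos7(id29) recv 47: fwd; pos0(id35) recv 29: drop
Round 2: pos3(id91) recv 94: fwd; pos5(id67) recv 91: fwd; pos7(id29) recv 67: fwd; pos0(id35) recv 47: fwd
Round 3: pos4(id10) recv 94: fwd; pos6(id47) recv 91: fwd; pos0(id35) recv 67: fwd; pos1(id94) recv 47: drop
Round 4: pos5(id67) recv 94: fwd; pos7(id29) recv 91: fwd; pos1(id94) recv 67: drop
Round 5: pos6(id47) recv 94: fwd; pos0(id35) recv 91: fwd
Round 6: pos7(id29) recv 94: fwd; pos1(id94) recv 91: drop
Round 7: pos0(id35) recv 94: fwd
Round 8: pos1(id94) recv 94: ELECTED
Message ID 67 originates at pos 5; dropped at pos 1 in round 4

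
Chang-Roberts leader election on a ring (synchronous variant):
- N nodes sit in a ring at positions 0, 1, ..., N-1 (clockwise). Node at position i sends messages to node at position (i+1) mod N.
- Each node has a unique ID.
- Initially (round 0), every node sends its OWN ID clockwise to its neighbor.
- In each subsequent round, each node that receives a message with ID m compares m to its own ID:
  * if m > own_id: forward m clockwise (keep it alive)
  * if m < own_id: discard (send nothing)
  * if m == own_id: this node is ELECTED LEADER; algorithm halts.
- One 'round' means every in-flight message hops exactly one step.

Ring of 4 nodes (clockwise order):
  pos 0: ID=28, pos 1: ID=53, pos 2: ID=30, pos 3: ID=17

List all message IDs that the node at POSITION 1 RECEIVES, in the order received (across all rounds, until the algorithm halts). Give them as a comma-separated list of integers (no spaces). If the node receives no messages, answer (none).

Round 1: pos1(id53) recv 28: drop; pos2(id30) recv 53: fwd; pos3(id17) recv 30: fwd; pos0(id28) recv 17: drop
Round 2: pos3(id17) recv 53: fwd; pos0(id28) recv 30: fwd
Round 3: pos0(id28) recv 53: fwd; pos1(id53) recv 30: drop
Round 4: pos1(id53) recv 53: ELECTED

Answer: 28,30,53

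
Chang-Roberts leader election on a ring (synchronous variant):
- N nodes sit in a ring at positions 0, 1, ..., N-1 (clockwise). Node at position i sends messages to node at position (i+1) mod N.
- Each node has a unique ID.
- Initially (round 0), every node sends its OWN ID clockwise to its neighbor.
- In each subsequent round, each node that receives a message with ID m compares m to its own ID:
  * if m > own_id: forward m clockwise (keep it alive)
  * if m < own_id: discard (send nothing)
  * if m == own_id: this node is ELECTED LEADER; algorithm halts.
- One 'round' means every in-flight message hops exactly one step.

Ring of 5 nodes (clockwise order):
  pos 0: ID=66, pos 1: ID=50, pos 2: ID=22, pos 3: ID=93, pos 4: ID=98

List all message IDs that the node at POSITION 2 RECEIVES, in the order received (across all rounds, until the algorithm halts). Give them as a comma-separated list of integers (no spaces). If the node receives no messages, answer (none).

Answer: 50,66,98

Derivation:
Round 1: pos1(id50) recv 66: fwd; pos2(id22) recv 50: fwd; pos3(id93) recv 22: drop; pos4(id98) recv 93: drop; pos0(id66) recv 98: fwd
Round 2: pos2(id22) recv 66: fwd; pos3(id93) recv 50: drop; pos1(id50) recv 98: fwd
Round 3: pos3(id93) recv 66: drop; pos2(id22) recv 98: fwd
Round 4: pos3(id93) recv 98: fwd
Round 5: pos4(id98) recv 98: ELECTED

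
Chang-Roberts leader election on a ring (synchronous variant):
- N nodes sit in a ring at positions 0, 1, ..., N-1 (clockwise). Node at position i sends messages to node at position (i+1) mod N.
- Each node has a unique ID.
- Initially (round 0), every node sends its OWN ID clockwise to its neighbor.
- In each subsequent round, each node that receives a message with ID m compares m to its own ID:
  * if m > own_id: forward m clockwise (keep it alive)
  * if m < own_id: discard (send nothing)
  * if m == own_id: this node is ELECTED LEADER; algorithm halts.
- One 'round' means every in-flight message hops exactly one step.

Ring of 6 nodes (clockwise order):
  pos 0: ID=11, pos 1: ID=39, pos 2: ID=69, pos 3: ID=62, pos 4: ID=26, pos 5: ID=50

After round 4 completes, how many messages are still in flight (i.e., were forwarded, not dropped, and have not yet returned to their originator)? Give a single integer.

Round 1: pos1(id39) recv 11: drop; pos2(id69) recv 39: drop; pos3(id62) recv 69: fwd; pos4(id26) recv 62: fwd; pos5(id50) recv 26: drop; pos0(id11) recv 50: fwd
Round 2: pos4(id26) recv 69: fwd; pos5(id50) recv 62: fwd; pos1(id39) recv 50: fwd
Round 3: pos5(id50) recv 69: fwd; pos0(id11) recv 62: fwd; pos2(id69) recv 50: drop
Round 4: pos0(id11) recv 69: fwd; pos1(id39) recv 62: fwd
After round 4: 2 messages still in flight

Answer: 2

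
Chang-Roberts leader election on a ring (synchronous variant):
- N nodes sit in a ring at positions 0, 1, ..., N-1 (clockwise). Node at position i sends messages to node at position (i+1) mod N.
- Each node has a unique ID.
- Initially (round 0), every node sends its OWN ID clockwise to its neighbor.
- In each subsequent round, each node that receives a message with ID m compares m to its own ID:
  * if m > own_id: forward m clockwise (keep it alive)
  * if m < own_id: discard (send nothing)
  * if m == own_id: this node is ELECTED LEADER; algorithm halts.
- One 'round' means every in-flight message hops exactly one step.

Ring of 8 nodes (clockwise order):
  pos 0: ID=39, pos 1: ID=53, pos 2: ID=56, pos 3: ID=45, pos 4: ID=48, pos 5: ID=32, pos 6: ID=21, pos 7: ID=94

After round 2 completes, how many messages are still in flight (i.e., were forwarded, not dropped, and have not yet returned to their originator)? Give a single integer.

Answer: 3

Derivation:
Round 1: pos1(id53) recv 39: drop; pos2(id56) recv 53: drop; pos3(id45) recv 56: fwd; pos4(id48) recv 45: drop; pos5(id32) recv 48: fwd; pos6(id21) recv 32: fwd; pos7(id94) recv 21: drop; pos0(id39) recv 94: fwd
Round 2: pos4(id48) recv 56: fwd; pos6(id21) recv 48: fwd; pos7(id94) recv 32: drop; pos1(id53) recv 94: fwd
After round 2: 3 messages still in flight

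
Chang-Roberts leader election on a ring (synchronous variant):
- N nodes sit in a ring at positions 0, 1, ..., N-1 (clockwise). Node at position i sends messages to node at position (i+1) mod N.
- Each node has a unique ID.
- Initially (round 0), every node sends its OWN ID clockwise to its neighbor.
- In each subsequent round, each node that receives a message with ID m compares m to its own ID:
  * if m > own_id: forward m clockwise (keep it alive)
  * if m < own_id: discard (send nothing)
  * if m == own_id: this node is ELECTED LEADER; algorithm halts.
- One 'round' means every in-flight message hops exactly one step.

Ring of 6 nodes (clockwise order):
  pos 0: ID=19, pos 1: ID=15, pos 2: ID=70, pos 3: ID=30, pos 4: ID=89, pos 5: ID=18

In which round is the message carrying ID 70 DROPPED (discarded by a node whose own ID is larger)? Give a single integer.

Round 1: pos1(id15) recv 19: fwd; pos2(id70) recv 15: drop; pos3(id30) recv 70: fwd; pos4(id89) recv 30: drop; pos5(id18) recv 89: fwd; pos0(id19) recv 18: drop
Round 2: pos2(id70) recv 19: drop; pos4(id89) recv 70: drop; pos0(id19) recv 89: fwd
Round 3: pos1(id15) recv 89: fwd
Round 4: pos2(id70) recv 89: fwd
Round 5: pos3(id30) recv 89: fwd
Round 6: pos4(id89) recv 89: ELECTED
Message ID 70 originates at pos 2; dropped at pos 4 in round 2

Answer: 2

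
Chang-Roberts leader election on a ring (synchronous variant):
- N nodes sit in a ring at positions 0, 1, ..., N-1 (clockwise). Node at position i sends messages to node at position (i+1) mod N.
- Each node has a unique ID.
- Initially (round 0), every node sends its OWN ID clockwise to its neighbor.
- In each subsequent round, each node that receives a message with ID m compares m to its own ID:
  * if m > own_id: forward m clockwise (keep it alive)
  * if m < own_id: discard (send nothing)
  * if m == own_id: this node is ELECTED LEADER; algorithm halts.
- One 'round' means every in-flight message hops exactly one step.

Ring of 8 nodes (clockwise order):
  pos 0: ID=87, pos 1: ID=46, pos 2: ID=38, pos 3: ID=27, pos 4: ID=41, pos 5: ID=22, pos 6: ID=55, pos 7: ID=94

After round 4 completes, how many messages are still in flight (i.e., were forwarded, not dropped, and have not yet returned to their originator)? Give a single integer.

Round 1: pos1(id46) recv 87: fwd; pos2(id38) recv 46: fwd; pos3(id27) recv 38: fwd; pos4(id41) recv 27: drop; pos5(id22) recv 41: fwd; pos6(id55) recv 22: drop; pos7(id94) recv 55: drop; pos0(id87) recv 94: fwd
Round 2: pos2(id38) recv 87: fwd; pos3(id27) recv 46: fwd; pos4(id41) recv 38: drop; pos6(id55) recv 41: drop; pos1(id46) recv 94: fwd
Round 3: pos3(id27) recv 87: fwd; pos4(id41) recv 46: fwd; pos2(id38) recv 94: fwd
Round 4: pos4(id41) recv 87: fwd; pos5(id22) recv 46: fwd; pos3(id27) recv 94: fwd
After round 4: 3 messages still in flight

Answer: 3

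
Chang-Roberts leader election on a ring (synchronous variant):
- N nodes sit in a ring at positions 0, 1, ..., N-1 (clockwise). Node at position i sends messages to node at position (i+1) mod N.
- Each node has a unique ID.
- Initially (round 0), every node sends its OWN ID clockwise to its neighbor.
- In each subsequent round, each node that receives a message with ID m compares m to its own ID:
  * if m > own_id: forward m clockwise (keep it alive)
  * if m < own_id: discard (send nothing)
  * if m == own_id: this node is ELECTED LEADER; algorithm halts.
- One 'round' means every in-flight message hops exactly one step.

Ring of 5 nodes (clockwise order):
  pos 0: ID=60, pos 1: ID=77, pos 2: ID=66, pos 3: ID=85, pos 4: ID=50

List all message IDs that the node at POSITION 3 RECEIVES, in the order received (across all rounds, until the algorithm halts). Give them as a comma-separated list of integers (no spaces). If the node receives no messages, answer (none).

Round 1: pos1(id77) recv 60: drop; pos2(id66) recv 77: fwd; pos3(id85) recv 66: drop; pos4(id50) recv 85: fwd; pos0(id60) recv 50: drop
Round 2: pos3(id85) recv 77: drop; pos0(id60) recv 85: fwd
Round 3: pos1(id77) recv 85: fwd
Round 4: pos2(id66) recv 85: fwd
Round 5: pos3(id85) recv 85: ELECTED

Answer: 66,77,85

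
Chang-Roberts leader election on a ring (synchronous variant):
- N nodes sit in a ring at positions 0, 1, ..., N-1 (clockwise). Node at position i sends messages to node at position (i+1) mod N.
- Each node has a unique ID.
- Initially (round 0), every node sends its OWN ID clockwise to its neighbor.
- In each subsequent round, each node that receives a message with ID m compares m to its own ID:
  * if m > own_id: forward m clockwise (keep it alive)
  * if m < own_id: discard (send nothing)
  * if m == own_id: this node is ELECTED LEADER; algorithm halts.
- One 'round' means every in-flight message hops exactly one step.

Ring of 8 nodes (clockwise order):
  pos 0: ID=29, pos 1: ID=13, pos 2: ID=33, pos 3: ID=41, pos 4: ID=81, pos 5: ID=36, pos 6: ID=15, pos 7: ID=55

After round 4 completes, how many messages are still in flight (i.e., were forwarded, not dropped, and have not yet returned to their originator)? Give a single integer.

Round 1: pos1(id13) recv 29: fwd; pos2(id33) recv 13: drop; pos3(id41) recv 33: drop; pos4(id81) recv 41: drop; pos5(id36) recv 81: fwd; pos6(id15) recv 36: fwd; pos7(id55) recv 15: drop; pos0(id29) recv 55: fwd
Round 2: pos2(id33) recv 29: drop; pos6(id15) recv 81: fwd; pos7(id55) recv 36: drop; pos1(id13) recv 55: fwd
Round 3: pos7(id55) recv 81: fwd; pos2(id33) recv 55: fwd
Round 4: pos0(id29) recv 81: fwd; pos3(id41) recv 55: fwd
After round 4: 2 messages still in flight

Answer: 2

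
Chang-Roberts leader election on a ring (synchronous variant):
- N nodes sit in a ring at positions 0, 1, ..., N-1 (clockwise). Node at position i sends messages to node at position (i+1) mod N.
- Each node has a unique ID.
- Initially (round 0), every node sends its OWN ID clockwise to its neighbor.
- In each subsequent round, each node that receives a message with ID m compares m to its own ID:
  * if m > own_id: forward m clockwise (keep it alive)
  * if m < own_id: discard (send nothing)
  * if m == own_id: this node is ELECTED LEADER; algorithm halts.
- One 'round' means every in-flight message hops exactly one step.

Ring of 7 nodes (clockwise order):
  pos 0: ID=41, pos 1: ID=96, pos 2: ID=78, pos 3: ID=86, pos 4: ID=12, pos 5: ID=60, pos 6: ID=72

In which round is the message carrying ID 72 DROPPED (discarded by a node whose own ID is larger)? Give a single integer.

Answer: 2

Derivation:
Round 1: pos1(id96) recv 41: drop; pos2(id78) recv 96: fwd; pos3(id86) recv 78: drop; pos4(id12) recv 86: fwd; pos5(id60) recv 12: drop; pos6(id72) recv 60: drop; pos0(id41) recv 72: fwd
Round 2: pos3(id86) recv 96: fwd; pos5(id60) recv 86: fwd; pos1(id96) recv 72: drop
Round 3: pos4(id12) recv 96: fwd; pos6(id72) recv 86: fwd
Round 4: pos5(id60) recv 96: fwd; pos0(id41) recv 86: fwd
Round 5: pos6(id72) recv 96: fwd; pos1(id96) recv 86: drop
Round 6: pos0(id41) recv 96: fwd
Round 7: pos1(id96) recv 96: ELECTED
Message ID 72 originates at pos 6; dropped at pos 1 in round 2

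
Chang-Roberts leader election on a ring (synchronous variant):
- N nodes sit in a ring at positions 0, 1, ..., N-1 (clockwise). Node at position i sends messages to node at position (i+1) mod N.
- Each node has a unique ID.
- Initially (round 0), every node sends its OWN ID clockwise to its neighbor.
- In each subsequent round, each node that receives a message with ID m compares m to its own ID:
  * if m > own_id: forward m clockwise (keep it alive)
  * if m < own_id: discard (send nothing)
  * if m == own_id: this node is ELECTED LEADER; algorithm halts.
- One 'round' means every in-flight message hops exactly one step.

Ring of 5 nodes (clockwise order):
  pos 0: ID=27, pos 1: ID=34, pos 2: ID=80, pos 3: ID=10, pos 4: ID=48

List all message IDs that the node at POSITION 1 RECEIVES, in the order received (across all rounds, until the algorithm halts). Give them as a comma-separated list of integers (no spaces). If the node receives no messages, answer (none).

Round 1: pos1(id34) recv 27: drop; pos2(id80) recv 34: drop; pos3(id10) recv 80: fwd; pos4(id48) recv 10: drop; pos0(id27) recv 48: fwd
Round 2: pos4(id48) recv 80: fwd; pos1(id34) recv 48: fwd
Round 3: pos0(id27) recv 80: fwd; pos2(id80) recv 48: drop
Round 4: pos1(id34) recv 80: fwd
Round 5: pos2(id80) recv 80: ELECTED

Answer: 27,48,80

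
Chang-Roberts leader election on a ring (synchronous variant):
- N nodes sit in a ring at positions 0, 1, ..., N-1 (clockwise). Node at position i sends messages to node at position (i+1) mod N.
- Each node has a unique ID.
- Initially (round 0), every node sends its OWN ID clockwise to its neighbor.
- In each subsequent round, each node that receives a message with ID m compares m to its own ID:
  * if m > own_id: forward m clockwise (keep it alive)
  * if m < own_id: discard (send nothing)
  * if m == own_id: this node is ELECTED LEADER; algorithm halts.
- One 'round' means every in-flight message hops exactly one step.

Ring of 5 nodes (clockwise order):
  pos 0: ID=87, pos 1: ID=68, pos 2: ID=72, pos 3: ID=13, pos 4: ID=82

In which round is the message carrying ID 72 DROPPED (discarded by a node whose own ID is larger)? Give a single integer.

Answer: 2

Derivation:
Round 1: pos1(id68) recv 87: fwd; pos2(id72) recv 68: drop; pos3(id13) recv 72: fwd; pos4(id82) recv 13: drop; pos0(id87) recv 82: drop
Round 2: pos2(id72) recv 87: fwd; pos4(id82) recv 72: drop
Round 3: pos3(id13) recv 87: fwd
Round 4: pos4(id82) recv 87: fwd
Round 5: pos0(id87) recv 87: ELECTED
Message ID 72 originates at pos 2; dropped at pos 4 in round 2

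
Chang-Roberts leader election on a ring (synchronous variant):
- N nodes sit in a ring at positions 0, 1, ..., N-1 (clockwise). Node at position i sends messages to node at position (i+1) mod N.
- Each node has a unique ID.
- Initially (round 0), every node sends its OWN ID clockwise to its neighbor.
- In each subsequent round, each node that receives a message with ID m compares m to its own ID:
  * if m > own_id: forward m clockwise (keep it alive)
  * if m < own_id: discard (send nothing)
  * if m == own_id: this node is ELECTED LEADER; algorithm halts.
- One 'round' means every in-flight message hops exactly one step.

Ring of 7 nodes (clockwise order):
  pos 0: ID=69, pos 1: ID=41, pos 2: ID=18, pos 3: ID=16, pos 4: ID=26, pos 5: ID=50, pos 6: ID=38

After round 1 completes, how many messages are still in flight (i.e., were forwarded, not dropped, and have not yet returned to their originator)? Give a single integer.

Answer: 4

Derivation:
Round 1: pos1(id41) recv 69: fwd; pos2(id18) recv 41: fwd; pos3(id16) recv 18: fwd; pos4(id26) recv 16: drop; pos5(id50) recv 26: drop; pos6(id38) recv 50: fwd; pos0(id69) recv 38: drop
After round 1: 4 messages still in flight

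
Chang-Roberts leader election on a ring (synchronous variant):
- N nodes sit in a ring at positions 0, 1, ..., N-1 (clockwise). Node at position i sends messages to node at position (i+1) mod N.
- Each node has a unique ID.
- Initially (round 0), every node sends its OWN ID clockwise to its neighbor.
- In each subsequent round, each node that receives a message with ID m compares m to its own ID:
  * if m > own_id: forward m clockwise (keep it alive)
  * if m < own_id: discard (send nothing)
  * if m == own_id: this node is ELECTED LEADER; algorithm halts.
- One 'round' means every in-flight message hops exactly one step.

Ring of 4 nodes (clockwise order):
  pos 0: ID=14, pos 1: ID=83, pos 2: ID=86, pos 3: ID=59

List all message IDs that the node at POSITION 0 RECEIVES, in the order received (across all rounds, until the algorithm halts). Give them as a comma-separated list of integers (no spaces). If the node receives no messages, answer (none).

Answer: 59,86

Derivation:
Round 1: pos1(id83) recv 14: drop; pos2(id86) recv 83: drop; pos3(id59) recv 86: fwd; pos0(id14) recv 59: fwd
Round 2: pos0(id14) recv 86: fwd; pos1(id83) recv 59: drop
Round 3: pos1(id83) recv 86: fwd
Round 4: pos2(id86) recv 86: ELECTED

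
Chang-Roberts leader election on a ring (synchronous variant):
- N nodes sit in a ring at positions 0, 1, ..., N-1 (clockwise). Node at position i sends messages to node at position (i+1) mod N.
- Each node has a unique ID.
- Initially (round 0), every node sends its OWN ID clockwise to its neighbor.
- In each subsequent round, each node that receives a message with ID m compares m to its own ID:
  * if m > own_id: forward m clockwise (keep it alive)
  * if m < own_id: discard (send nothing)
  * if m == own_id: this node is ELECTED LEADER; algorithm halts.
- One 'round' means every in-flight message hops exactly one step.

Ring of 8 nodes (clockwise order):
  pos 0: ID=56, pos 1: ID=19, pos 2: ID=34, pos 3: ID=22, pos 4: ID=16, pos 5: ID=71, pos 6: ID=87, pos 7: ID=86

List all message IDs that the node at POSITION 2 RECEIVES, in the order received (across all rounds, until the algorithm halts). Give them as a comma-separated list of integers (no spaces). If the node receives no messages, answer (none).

Round 1: pos1(id19) recv 56: fwd; pos2(id34) recv 19: drop; pos3(id22) recv 34: fwd; pos4(id16) recv 22: fwd; pos5(id71) recv 16: drop; pos6(id87) recv 71: drop; pos7(id86) recv 87: fwd; pos0(id56) recv 86: fwd
Round 2: pos2(id34) recv 56: fwd; pos4(id16) recv 34: fwd; pos5(id71) recv 22: drop; pos0(id56) recv 87: fwd; pos1(id19) recv 86: fwd
Round 3: pos3(id22) recv 56: fwd; pos5(id71) recv 34: drop; pos1(id19) recv 87: fwd; pos2(id34) recv 86: fwd
Round 4: pos4(id16) recv 56: fwd; pos2(id34) recv 87: fwd; pos3(id22) recv 86: fwd
Round 5: pos5(id71) recv 56: drop; pos3(id22) recv 87: fwd; pos4(id16) recv 86: fwd
Round 6: pos4(id16) recv 87: fwd; pos5(id71) recv 86: fwd
Round 7: pos5(id71) recv 87: fwd; pos6(id87) recv 86: drop
Round 8: pos6(id87) recv 87: ELECTED

Answer: 19,56,86,87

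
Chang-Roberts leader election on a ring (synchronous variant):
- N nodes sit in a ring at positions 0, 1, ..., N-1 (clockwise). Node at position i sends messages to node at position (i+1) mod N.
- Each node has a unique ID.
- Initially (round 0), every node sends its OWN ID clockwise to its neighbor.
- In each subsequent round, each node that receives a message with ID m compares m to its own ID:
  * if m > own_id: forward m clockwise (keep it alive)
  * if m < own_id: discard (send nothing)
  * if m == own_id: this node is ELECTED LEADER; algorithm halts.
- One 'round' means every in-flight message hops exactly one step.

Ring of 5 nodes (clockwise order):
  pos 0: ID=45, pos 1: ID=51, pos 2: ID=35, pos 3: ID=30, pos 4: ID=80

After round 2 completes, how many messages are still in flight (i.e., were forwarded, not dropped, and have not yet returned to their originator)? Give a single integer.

Round 1: pos1(id51) recv 45: drop; pos2(id35) recv 51: fwd; pos3(id30) recv 35: fwd; pos4(id80) recv 30: drop; pos0(id45) recv 80: fwd
Round 2: pos3(id30) recv 51: fwd; pos4(id80) recv 35: drop; pos1(id51) recv 80: fwd
After round 2: 2 messages still in flight

Answer: 2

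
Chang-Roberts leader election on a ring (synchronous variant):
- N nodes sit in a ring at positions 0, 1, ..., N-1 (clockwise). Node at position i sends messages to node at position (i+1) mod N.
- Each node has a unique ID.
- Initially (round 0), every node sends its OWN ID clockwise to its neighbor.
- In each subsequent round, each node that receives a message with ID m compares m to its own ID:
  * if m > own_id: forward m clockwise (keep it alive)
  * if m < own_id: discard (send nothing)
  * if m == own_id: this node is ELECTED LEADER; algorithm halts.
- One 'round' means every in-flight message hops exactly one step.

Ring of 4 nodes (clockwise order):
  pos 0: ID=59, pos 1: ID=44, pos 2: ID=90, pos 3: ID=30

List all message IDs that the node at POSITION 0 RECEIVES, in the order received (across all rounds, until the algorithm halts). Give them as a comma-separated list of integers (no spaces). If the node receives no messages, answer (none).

Round 1: pos1(id44) recv 59: fwd; pos2(id90) recv 44: drop; pos3(id30) recv 90: fwd; pos0(id59) recv 30: drop
Round 2: pos2(id90) recv 59: drop; pos0(id59) recv 90: fwd
Round 3: pos1(id44) recv 90: fwd
Round 4: pos2(id90) recv 90: ELECTED

Answer: 30,90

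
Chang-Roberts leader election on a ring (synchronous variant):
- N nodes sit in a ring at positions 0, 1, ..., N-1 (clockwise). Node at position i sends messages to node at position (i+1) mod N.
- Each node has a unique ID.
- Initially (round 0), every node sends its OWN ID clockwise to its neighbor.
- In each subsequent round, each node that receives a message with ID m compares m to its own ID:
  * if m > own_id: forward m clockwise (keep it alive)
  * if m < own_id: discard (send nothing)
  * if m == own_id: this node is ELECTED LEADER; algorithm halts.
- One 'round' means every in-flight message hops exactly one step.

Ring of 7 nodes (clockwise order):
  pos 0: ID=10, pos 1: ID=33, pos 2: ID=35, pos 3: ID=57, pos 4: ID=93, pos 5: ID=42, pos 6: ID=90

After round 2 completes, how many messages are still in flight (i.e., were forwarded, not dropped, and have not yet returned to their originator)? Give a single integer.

Round 1: pos1(id33) recv 10: drop; pos2(id35) recv 33: drop; pos3(id57) recv 35: drop; pos4(id93) recv 57: drop; pos5(id42) recv 93: fwd; pos6(id90) recv 42: drop; pos0(id10) recv 90: fwd
Round 2: pos6(id90) recv 93: fwd; pos1(id33) recv 90: fwd
After round 2: 2 messages still in flight

Answer: 2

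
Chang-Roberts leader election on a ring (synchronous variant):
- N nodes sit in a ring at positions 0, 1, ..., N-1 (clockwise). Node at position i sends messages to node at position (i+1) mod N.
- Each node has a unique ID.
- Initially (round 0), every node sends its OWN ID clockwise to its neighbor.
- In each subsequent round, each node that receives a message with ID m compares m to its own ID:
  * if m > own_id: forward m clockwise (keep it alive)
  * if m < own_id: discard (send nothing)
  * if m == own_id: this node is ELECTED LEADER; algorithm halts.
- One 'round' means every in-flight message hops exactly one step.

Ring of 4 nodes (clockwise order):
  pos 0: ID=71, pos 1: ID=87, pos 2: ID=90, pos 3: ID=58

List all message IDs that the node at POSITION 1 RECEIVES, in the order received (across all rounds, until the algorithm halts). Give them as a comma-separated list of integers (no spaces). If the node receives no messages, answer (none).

Round 1: pos1(id87) recv 71: drop; pos2(id90) recv 87: drop; pos3(id58) recv 90: fwd; pos0(id71) recv 58: drop
Round 2: pos0(id71) recv 90: fwd
Round 3: pos1(id87) recv 90: fwd
Round 4: pos2(id90) recv 90: ELECTED

Answer: 71,90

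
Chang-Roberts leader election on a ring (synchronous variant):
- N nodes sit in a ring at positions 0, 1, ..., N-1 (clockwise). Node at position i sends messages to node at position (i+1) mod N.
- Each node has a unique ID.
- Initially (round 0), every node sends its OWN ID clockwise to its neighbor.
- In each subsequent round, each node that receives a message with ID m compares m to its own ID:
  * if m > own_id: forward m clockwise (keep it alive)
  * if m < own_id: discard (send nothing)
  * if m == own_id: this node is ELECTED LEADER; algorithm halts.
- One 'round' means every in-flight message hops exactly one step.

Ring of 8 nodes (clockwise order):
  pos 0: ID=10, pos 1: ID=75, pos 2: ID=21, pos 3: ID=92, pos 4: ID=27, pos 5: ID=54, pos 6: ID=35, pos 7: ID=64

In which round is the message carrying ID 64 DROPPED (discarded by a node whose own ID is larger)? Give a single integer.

Answer: 2

Derivation:
Round 1: pos1(id75) recv 10: drop; pos2(id21) recv 75: fwd; pos3(id92) recv 21: drop; pos4(id27) recv 92: fwd; pos5(id54) recv 27: drop; pos6(id35) recv 54: fwd; pos7(id64) recv 35: drop; pos0(id10) recv 64: fwd
Round 2: pos3(id92) recv 75: drop; pos5(id54) recv 92: fwd; pos7(id64) recv 54: drop; pos1(id75) recv 64: drop
Round 3: pos6(id35) recv 92: fwd
Round 4: pos7(id64) recv 92: fwd
Round 5: pos0(id10) recv 92: fwd
Round 6: pos1(id75) recv 92: fwd
Round 7: pos2(id21) recv 92: fwd
Round 8: pos3(id92) recv 92: ELECTED
Message ID 64 originates at pos 7; dropped at pos 1 in round 2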